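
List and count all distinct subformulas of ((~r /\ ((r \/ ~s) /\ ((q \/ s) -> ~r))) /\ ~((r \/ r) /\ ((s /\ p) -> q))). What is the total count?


Formula: ((~r /\ ((r \/ ~s) /\ ((q \/ s) -> ~r))) /\ ~((r \/ r) /\ ((s /\ p) -> q)))
Subformulas found:
  1. r
  2. p
  3. q
  4. s
  5. ~r
  6. ~s
  7. (s /\ p)
  8. (r \/ r)
  9. (q \/ s)
  10. (r \/ ~s)
  11. ((s /\ p) -> q)
  12. ((q \/ s) -> ~r)
  13. ((r \/ r) /\ ((s /\ p) -> q))
  14. ~((r \/ r) /\ ((s /\ p) -> q))
  15. ((r \/ ~s) /\ ((q \/ s) -> ~r))
  16. (~r /\ ((r \/ ~s) /\ ((q \/ s) -> ~r)))
  17. ((~r /\ ((r \/ ~s) /\ ((q \/ s) -> ~r))) /\ ~((r \/ r) /\ ((s /\ p) -> q)))
Total distinct subformulas = 17

17


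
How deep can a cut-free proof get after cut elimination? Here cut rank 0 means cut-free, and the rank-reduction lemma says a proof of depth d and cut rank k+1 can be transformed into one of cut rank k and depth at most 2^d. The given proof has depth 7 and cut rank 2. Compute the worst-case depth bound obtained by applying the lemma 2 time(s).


Each rank reduction sends depth d to at most 2^d; cut rank r needs r reductions.
2_0(7) = 7
2_1(7) = 2^7 = 128
2_2(7) = 2^128 = 340282366920938463463374607431768211456
Cut-free depth bound = 340282366920938463463374607431768211456

340282366920938463463374607431768211456


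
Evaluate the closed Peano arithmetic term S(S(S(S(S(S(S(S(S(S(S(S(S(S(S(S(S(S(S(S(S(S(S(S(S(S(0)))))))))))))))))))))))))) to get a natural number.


Counting successors applied to 0:
26 applications of S to 0 = 26

26


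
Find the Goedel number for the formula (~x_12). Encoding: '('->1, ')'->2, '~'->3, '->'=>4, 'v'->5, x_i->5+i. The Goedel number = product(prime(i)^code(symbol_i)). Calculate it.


Formula: (~x_12)
Symbol codes: [1, 3, 17, 2]
Primes: [2, 3, 5, 7]
p_1^1 = 2^1 = 2
p_2^3 = 3^3 = 27
p_3^17 = 5^17 = 762939453125
p_4^2 = 7^2 = 49
Product = 2018737792968750

2018737792968750


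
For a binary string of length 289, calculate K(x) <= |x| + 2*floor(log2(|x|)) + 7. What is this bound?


floor(log2(289)) = 8
2 * 8 = 16
K(x) <= 289 + 16 + 7 = 312

312


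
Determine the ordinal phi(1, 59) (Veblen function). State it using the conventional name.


phi(1, 59):
phi(1, beta) = epsilon_beta (the beta-th epsilon number).
phi(1, 59) = epsilon_59

epsilon_59


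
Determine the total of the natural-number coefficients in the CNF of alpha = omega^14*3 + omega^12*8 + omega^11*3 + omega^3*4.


CNF: omega^14*3 + omega^12*8 + omega^11*3 + omega^3*4
Coefficients: 3 + 8 + 3 + 4 = 18

18


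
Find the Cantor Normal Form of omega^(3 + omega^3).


omega^(3 + omega^3):
In ordinal addition a term is absorbed by a following term of strictly larger exponent: 0 < 3, so 3 + omega^3 = omega^3.
omega raised to a CNF ordinal is a single CNF term: Result = omega^(omega^3)

omega^(omega^3)


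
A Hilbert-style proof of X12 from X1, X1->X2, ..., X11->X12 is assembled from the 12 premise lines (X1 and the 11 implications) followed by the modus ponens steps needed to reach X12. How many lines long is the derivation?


We have 12 premise lines: X1 and 11 implications.
Each implication is detached once by MP, giving 11 MP lines.
12 premise lines + 11 MP lines = 23 total lines.

23


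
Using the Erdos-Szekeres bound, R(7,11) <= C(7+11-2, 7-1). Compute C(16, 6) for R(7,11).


R(7,11) <= C(7+11-2, 7-1) = C(16, 6)
C(16, 6) = 16! / (6! * 10!)
= 8008

8008


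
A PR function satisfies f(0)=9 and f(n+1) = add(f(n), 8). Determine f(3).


f(0) = 9
f(1) = add(f(0), 8) = add(9, 8) = 17
f(2) = add(f(1), 8) = add(17, 8) = 25
f(3) = add(f(2), 8) = add(25, 8) = 33


33


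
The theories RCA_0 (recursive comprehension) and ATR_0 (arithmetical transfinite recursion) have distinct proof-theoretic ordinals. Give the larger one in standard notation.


Proof-theoretic ordinal of RCA_0 (recursive comprehension): omega^omega
Proof-theoretic ordinal of ATR_0 (arithmetical transfinite recursion): Gamma_0
Comparing: omega^omega < Gamma_0.
The larger ordinal is Gamma_0 (from ATR_0 (arithmetical transfinite recursion)).

Gamma_0


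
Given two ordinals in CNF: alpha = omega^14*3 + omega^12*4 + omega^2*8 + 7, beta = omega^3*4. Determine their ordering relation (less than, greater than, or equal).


Compare term by term from highest exponent:
alpha = omega^14*3 + omega^12*4 + omega^2*8 + 7
beta = omega^3*4
Term 1: alpha has omega^14*3, beta has omega^3*4
Term 2: alpha has omega^12*4, beta has omega^0*0
Term 3: alpha has omega^2*8, beta has omega^0*0
Term 4: alpha has omega^0*7, beta has omega^0*0
Result: alpha > beta

alpha > beta


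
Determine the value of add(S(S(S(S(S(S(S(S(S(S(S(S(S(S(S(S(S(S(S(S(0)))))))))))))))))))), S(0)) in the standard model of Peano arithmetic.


add(S^20(0), S^1(0)):
S^20(0) = 20
S^1(0) = 1
20 + 1 = 21

21


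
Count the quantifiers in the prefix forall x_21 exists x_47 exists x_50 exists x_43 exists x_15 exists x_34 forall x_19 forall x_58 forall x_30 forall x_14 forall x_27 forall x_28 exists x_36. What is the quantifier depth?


Quantifier prefix has 13 quantifier symbols.
Quantifier depth = 13

13


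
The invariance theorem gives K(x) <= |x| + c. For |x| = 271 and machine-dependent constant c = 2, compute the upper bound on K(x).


K(x) <= |x| + c = 271 + 2 = 273

273


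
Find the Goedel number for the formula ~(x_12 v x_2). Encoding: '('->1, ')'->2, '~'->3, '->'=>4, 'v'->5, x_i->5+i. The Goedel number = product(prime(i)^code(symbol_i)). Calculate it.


Formula: ~(x_12 v x_2)
Symbol codes: [3, 1, 17, 5, 7, 2]
Primes: [2, 3, 5, 7, 11, 13]
p_1^3 = 2^3 = 8
p_2^1 = 3^1 = 3
p_3^17 = 5^17 = 762939453125
p_4^5 = 7^5 = 16807
p_5^7 = 11^7 = 19487171
p_6^2 = 13^2 = 169
Product = 1013507615231195068359375000

1013507615231195068359375000


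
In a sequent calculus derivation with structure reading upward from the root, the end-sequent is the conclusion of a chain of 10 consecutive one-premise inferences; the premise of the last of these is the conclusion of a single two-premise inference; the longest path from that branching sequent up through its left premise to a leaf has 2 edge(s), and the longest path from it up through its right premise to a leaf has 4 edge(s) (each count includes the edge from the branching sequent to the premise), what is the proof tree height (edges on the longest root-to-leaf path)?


Longest path through the left premise: 2 edges (measured from the branching sequent)
Longest path through the right premise: 4 edges
Height of the subtree rooted at the branching sequent: max(2, 4) = 4
The branching sequent sits 10 edges above the root (the chain of one-premise inferences), so height = 4 + 10 = 14

14


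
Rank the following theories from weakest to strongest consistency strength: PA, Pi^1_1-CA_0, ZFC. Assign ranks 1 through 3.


Ordering by consistency strength:
1. PA
2. Pi^1_1-CA_0
3. ZFC


PA=1, Pi^1_1-CA_0=2, ZFC=3


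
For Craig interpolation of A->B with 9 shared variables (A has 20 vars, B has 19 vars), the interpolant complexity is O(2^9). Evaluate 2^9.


Shared atoms = 9
Craig interpolant size bound = 2^9
= 512

512


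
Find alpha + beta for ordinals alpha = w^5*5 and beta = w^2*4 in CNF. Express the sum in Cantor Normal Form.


Ordinal addition w^5*5 + w^2*4:
Leading exponent of alpha (5) > leading exponent of beta (2).
Since alpha's term has higher exponent than beta's leading term,
the sum is simply alpha followed by beta.
Result = w^5*5 + w^2*4

w^5*5 + w^2*4


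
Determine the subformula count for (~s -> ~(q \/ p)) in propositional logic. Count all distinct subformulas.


Formula: (~s -> ~(q \/ p))
Subformulas found:
  1. q
  2. s
  3. p
  4. ~s
  5. (q \/ p)
  6. ~(q \/ p)
  7. (~s -> ~(q \/ p))
Total distinct subformulas = 7

7


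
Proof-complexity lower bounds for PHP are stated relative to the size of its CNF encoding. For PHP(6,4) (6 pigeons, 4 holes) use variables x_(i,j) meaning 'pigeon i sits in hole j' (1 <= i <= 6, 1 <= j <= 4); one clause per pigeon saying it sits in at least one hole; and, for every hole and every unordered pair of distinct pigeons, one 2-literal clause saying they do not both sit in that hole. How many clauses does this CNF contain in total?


PHP(6,4): 6 pigeons, 4 holes, 6*4 = 24 variables.
- pigeon clauses: one per pigeon -> 6 clauses
- hole clauses: 4 holes * C(6,2) = 4 * 15 -> 60 clauses
Total clauses = 6 + 60 = 66

66


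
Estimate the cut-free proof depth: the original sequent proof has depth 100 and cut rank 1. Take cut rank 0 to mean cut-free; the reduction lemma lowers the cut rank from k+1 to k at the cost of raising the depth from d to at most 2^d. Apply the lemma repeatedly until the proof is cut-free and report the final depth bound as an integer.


Each rank reduction sends depth d to at most 2^d; cut rank r needs r reductions.
2_0(100) = 100
2_1(100) = 2^100 = 1267650600228229401496703205376
Cut-free depth bound = 1267650600228229401496703205376

1267650600228229401496703205376


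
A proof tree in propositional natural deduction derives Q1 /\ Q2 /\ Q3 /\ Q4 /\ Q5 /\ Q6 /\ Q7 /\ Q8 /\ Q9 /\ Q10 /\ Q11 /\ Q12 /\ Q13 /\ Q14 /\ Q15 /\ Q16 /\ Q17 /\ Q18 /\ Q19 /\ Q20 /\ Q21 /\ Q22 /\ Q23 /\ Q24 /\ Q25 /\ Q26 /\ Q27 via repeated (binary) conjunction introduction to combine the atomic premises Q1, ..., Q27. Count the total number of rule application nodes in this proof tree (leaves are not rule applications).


The target conjunction has 27 conjuncts, i.e. 26 binary /\ connectives.
Each conjunction-intro joins two pieces, so 27 atoms require 27-1 = 26 applications.
Total inference nodes = 26

26


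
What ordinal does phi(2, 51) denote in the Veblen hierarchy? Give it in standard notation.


phi(2, 51):
phi(2, beta) = zeta_beta (the beta-th zeta number, fixed point of epsilon).
phi(2, 51) = zeta_51

zeta_51


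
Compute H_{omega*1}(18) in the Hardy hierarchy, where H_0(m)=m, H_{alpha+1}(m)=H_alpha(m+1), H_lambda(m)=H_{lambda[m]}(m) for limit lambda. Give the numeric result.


H_{omega*1}(18):
For the Hardy hierarchy, H_{omega*k}(n) = 2^k * n.
2^1 = 2.
2 * 18 = 36

36


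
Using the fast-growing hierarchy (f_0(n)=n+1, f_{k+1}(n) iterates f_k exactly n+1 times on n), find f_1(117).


f_1(117) = f_0^118(117)
f_0 adds 1 each time, applied 118 times.
f_1(117) = 117 + 118 = 235

235


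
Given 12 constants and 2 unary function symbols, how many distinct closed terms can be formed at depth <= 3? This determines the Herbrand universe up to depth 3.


Herbrand terms by depth:
Depth 0: 12 constants
Depth 1: 24 new terms (running total: 36)
Depth 2: 48 new terms (running total: 84)
Depth 3: 96 new terms (running total: 180)
Total distinct ground terms = 180

180


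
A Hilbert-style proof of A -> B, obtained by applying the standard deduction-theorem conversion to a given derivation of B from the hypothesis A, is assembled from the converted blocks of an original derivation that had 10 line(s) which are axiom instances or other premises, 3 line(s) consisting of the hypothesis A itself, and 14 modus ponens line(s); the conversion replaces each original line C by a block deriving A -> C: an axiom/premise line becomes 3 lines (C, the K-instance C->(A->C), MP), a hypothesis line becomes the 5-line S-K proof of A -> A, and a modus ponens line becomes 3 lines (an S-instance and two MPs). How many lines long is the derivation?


Deduction-theorem conversion, block by block:
- 10 axiom/premise lines -> 3 lines each = 30
- 3 hypothesis lines -> 5 lines each (identity proof A->A) = 15
- 14 MP lines -> 3 lines each (S-instance, MP, MP) = 42
Total = 30 + 15 + 42 = 87 lines.

87


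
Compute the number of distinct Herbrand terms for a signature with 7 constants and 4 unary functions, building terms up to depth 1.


Herbrand terms by depth:
Depth 0: 7 constants
Depth 1: 28 new terms (running total: 35)
Total distinct ground terms = 35

35


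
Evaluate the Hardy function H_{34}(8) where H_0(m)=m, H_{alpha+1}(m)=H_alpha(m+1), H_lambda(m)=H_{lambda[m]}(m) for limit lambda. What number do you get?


H_34(8):
For finite ordinals k, H_k(n) = n + k (each successor step adds 1).
H_34(8) = 8 + 34 = 42

42


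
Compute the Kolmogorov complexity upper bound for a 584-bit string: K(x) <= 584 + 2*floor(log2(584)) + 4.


floor(log2(584)) = 9
2 * 9 = 18
K(x) <= 584 + 18 + 4 = 606

606


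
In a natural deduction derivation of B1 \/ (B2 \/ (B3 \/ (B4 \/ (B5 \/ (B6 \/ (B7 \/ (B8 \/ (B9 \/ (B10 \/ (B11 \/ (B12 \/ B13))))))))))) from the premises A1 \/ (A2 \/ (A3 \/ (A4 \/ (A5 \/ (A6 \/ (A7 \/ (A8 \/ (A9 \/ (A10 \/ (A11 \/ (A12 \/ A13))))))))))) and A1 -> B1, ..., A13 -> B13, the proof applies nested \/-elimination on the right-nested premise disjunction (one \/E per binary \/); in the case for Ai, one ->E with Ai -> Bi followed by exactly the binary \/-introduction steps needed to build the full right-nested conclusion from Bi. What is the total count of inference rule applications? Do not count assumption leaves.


Constructive dilemma with 13 branches, all disjunctions right-nested:
- \/E: the premise has 12 binary \/, each eliminated once: 12 nodes.
- ->E: one per case (Ai with Ai -> Bi gives Bi): 13 nodes.
- \/I: in case i < n, Bi needs 1 step to form Bi \/ (B(i+1) \/ ...) and then i-1 steps to prepend B(i-1), ..., B1, i.e. i steps; in case i = n, B13 needs 12 prepend steps.
  \/I total = (1 + 2 + ... + 12) + 12 = 78 + 12 = 90 nodes.
Total = 12 + 13 + 90 = 115

115


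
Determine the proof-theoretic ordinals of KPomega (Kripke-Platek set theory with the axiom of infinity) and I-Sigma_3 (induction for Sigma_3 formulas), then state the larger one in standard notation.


Proof-theoretic ordinal of KPomega (Kripke-Platek set theory with the axiom of infinity): psi_0(epsilon_{Omega+1})
Proof-theoretic ordinal of I-Sigma_3 (induction for Sigma_3 formulas): omega^(omega^(omega^omega))
Comparing: omega^(omega^(omega^omega)) < psi_0(epsilon_{Omega+1}).
The larger ordinal is psi_0(epsilon_{Omega+1}) (from KPomega (Kripke-Platek set theory with the axiom of infinity)).

psi_0(epsilon_{Omega+1})


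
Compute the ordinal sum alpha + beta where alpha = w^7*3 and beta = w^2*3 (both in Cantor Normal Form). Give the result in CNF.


Ordinal addition w^7*3 + w^2*3:
Leading exponent of alpha (7) > leading exponent of beta (2).
Since alpha's term has higher exponent than beta's leading term,
the sum is simply alpha followed by beta.
Result = w^7*3 + w^2*3

w^7*3 + w^2*3


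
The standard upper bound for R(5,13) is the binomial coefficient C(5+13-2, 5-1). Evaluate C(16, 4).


R(5,13) <= C(5+13-2, 5-1) = C(16, 4)
C(16, 4) = 16! / (4! * 12!)
= 1820

1820


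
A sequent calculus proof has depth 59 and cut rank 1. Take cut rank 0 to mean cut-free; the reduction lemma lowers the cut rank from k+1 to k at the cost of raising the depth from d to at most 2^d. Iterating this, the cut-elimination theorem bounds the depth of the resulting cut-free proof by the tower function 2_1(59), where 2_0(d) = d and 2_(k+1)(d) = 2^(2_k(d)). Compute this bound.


Each rank reduction sends depth d to at most 2^d; cut rank r needs r reductions.
2_0(59) = 59
2_1(59) = 2^59 = 576460752303423488
Cut-free depth bound = 576460752303423488

576460752303423488


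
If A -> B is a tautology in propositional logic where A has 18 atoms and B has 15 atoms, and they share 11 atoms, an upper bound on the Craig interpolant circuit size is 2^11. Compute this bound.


Shared atoms = 11
Craig interpolant size bound = 2^11
= 2048

2048


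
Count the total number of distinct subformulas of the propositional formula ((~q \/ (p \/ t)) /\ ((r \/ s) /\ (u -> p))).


Formula: ((~q \/ (p \/ t)) /\ ((r \/ s) /\ (u -> p)))
Subformulas found:
  1. q
  2. u
  3. s
  4. r
  5. t
  6. p
  7. ~q
  8. (p \/ t)
  9. (u -> p)
  10. (r \/ s)
  11. (~q \/ (p \/ t))
  12. ((r \/ s) /\ (u -> p))
  13. ((~q \/ (p \/ t)) /\ ((r \/ s) /\ (u -> p)))
Total distinct subformulas = 13

13


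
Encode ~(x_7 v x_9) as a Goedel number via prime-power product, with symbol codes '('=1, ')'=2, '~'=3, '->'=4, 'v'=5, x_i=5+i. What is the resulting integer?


Formula: ~(x_7 v x_9)
Symbol codes: [3, 1, 12, 5, 14, 2]
Primes: [2, 3, 5, 7, 11, 13]
p_1^3 = 2^3 = 8
p_2^1 = 3^1 = 3
p_3^12 = 5^12 = 244140625
p_4^5 = 7^5 = 16807
p_5^14 = 11^14 = 379749833583241
p_6^2 = 13^2 = 169
Product = 6320126786500000906072265625000

6320126786500000906072265625000


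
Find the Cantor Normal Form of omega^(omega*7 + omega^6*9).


omega^(omega*7 + omega^6*9):
In ordinal addition a term is absorbed by a following term of strictly larger exponent: 1 < 6, so omega*7 + omega^6*9 = omega^6*9.
omega raised to a CNF ordinal is a single CNF term: Result = omega^(omega^6*9)

omega^(omega^6*9)


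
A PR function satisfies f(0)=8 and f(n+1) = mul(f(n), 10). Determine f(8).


f(0) = 8
f(1) = mul(f(0), 10) = mul(8, 10) = 80
f(2) = mul(f(1), 10) = mul(80, 10) = 800
f(3) = mul(f(2), 10) = mul(800, 10) = 8000
f(4) = mul(f(3), 10) = mul(8000, 10) = 80000
f(5) = mul(f(4), 10) = mul(80000, 10) = 800000
f(6) = mul(f(5), 10) = mul(800000, 10) = 8000000
f(7) = mul(f(6), 10) = mul(8000000, 10) = 80000000
f(8) = mul(f(7), 10) = mul(80000000, 10) = 800000000


800000000


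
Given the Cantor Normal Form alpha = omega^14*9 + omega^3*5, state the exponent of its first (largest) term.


CNF: omega^14*9 + omega^3*5
The leading term is omega^14*9, which has exponent 14.

14


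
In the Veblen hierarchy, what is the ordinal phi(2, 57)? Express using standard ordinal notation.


phi(2, 57):
phi(2, beta) = zeta_beta (the beta-th zeta number, fixed point of epsilon).
phi(2, 57) = zeta_57

zeta_57


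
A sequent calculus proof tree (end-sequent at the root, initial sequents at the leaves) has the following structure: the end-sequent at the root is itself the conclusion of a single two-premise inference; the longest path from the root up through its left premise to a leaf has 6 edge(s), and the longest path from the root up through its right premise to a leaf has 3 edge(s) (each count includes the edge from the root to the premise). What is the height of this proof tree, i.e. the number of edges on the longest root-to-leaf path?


Longest path through the left premise: 6 edges (measured from the branching sequent)
Longest path through the right premise: 3 edges
Height of the subtree rooted at the branching sequent: max(6, 3) = 6
The branching sequent is the root itself.
Total height = 6

6


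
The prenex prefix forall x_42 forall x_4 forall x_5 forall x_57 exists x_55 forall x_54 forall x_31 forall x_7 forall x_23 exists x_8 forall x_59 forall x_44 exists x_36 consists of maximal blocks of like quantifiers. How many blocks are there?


Alternations = 5.
Blocks = alternations + 1 = 6

6


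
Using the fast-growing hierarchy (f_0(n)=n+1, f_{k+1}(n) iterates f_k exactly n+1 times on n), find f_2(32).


f_2(32) = f_1^33(32)
f_1(m) = 2m + 1.
Iterating: f_1^k(n) = 2^k*(n+1) - 1.
f_2(32) = 2^33*(32+1) - 1 = 8589934592*33 - 1 = 283467841535

283467841535


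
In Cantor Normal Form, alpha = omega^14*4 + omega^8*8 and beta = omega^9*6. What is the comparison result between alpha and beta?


Compare term by term from highest exponent:
alpha = omega^14*4 + omega^8*8
beta = omega^9*6
Term 1: alpha has omega^14*4, beta has omega^9*6
Term 2: alpha has omega^8*8, beta has omega^0*0
Result: alpha > beta

alpha > beta


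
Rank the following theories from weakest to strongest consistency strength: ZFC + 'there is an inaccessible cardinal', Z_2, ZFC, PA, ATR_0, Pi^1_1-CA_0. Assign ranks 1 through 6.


Ordering by consistency strength:
1. PA
2. ATR_0
3. Pi^1_1-CA_0
4. Z_2
5. ZFC
6. ZFC + 'there is an inaccessible cardinal'


ZFC + 'there is an inaccessible cardinal'=6, Z_2=4, ZFC=5, PA=1, ATR_0=2, Pi^1_1-CA_0=3


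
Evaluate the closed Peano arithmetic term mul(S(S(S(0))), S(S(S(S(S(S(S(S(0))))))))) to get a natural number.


mul(S^3(0), S^8(0)):
S^3(0) = 3
S^8(0) = 8
3 * 8 = 24

24


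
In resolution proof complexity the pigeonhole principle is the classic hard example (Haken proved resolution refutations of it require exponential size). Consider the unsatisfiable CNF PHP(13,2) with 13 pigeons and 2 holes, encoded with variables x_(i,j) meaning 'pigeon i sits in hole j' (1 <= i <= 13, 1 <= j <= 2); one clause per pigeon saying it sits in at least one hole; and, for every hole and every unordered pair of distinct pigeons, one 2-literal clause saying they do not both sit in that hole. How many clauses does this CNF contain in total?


PHP(13,2): 13 pigeons, 2 holes, 13*2 = 26 variables.
- pigeon clauses: one per pigeon -> 13 clauses
- hole clauses: 2 holes * C(13,2) = 2 * 78 -> 156 clauses
Total clauses = 13 + 156 = 169

169


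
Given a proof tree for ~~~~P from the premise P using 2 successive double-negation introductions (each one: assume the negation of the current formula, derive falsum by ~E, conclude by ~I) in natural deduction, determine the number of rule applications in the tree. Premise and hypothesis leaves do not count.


Each double-negation introduction (from C infer ~~C) uses 2 inference nodes: one ~E (C and ~C give falsum) and one ~I (discharge ~C).
2 double negations = 2 * 2 = 4 inference nodes.

4


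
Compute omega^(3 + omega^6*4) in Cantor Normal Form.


omega^(3 + omega^6*4):
In ordinal addition a term is absorbed by a following term of strictly larger exponent: 0 < 6, so 3 + omega^6*4 = omega^6*4.
omega raised to a CNF ordinal is a single CNF term: Result = omega^(omega^6*4)

omega^(omega^6*4)


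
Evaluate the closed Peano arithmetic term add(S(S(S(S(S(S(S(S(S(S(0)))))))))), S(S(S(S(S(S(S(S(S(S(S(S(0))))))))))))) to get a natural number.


add(S^10(0), S^12(0)):
S^10(0) = 10
S^12(0) = 12
10 + 12 = 22

22


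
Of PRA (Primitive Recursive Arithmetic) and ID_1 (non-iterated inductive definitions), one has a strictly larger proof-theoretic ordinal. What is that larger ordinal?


Proof-theoretic ordinal of PRA (Primitive Recursive Arithmetic): omega^omega
Proof-theoretic ordinal of ID_1 (non-iterated inductive definitions): psi_0(epsilon_{Omega+1})
Comparing: omega^omega < psi_0(epsilon_{Omega+1}).
The larger ordinal is psi_0(epsilon_{Omega+1}) (from ID_1 (non-iterated inductive definitions)).

psi_0(epsilon_{Omega+1})


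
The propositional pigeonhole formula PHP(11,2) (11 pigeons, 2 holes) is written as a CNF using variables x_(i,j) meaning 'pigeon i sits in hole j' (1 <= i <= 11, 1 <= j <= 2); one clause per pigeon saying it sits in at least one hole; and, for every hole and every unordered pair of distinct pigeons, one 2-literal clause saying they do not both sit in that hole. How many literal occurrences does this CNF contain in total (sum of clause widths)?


PHP(11,2): 11 pigeons, 2 holes, 11*2 = 22 variables.
- pigeon clauses: one per pigeon -> 11 clauses of width 2 -> 22 literals
- hole clauses: 2 holes * C(11,2) = 2 * 55 -> 110 clauses of width 2 -> 220 literals
Total literal occurrences = 22 + 220 = 242

242


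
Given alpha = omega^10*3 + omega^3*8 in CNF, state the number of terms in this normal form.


CNF: omega^10*3 + omega^3*8
Count the summands separated by '+':
  term 1: omega^10*3
  term 2: omega^3*8
Total terms = 2

2


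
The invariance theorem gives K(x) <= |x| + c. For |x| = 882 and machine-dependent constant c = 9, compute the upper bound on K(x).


K(x) <= |x| + c = 882 + 9 = 891

891


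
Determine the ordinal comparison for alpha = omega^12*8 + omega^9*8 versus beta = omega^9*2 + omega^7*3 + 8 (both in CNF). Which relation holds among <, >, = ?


Compare term by term from highest exponent:
alpha = omega^12*8 + omega^9*8
beta = omega^9*2 + omega^7*3 + 8
Term 1: alpha has omega^12*8, beta has omega^9*2
Term 2: alpha has omega^9*8, beta has omega^7*3
Term 3: alpha has omega^0*0, beta has omega^0*8
Result: alpha > beta

alpha > beta


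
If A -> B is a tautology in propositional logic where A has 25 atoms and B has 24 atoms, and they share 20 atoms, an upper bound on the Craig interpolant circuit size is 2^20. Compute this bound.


Shared atoms = 20
Craig interpolant size bound = 2^20
= 1048576

1048576


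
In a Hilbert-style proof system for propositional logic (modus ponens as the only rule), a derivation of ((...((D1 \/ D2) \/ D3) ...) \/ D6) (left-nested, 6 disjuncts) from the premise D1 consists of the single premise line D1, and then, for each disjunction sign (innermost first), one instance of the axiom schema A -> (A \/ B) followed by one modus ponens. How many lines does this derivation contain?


Building the left-nested 6-ary disjunction from D1:
- 1 premise line (D1)
- 6 disjuncts means 5 disjunction signs; each needs 1 axiom instance + 1 MP = 2 lines: 2 * 5 = 10
Total = 1 + 10 = 11 lines.

11


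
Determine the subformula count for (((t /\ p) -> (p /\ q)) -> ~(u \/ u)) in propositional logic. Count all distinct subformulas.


Formula: (((t /\ p) -> (p /\ q)) -> ~(u \/ u))
Subformulas found:
  1. q
  2. u
  3. p
  4. t
  5. (p /\ q)
  6. (u \/ u)
  7. (t /\ p)
  8. ~(u \/ u)
  9. ((t /\ p) -> (p /\ q))
  10. (((t /\ p) -> (p /\ q)) -> ~(u \/ u))
Total distinct subformulas = 10

10


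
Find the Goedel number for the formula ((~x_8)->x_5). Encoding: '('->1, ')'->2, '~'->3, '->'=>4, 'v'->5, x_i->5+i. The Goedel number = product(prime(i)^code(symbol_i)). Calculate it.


Formula: ((~x_8)->x_5)
Symbol codes: [1, 1, 3, 13, 2, 4, 10, 2]
Primes: [2, 3, 5, 7, 11, 13, 17, 19]
p_1^1 = 2^1 = 2
p_2^1 = 3^1 = 3
p_3^3 = 5^3 = 125
p_4^13 = 7^13 = 96889010407
p_5^2 = 11^2 = 121
p_6^4 = 13^4 = 28561
p_7^10 = 17^10 = 2015993900449
p_8^2 = 19^2 = 361
Product = 182764136470115898993354678466097250

182764136470115898993354678466097250


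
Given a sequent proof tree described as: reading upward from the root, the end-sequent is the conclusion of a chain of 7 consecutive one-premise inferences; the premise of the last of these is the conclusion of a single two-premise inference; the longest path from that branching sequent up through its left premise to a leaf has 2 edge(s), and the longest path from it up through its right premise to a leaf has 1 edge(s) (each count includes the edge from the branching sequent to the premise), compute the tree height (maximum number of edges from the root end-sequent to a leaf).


Longest path through the left premise: 2 edges (measured from the branching sequent)
Longest path through the right premise: 1 edges
Height of the subtree rooted at the branching sequent: max(2, 1) = 2
The branching sequent sits 7 edges above the root (the chain of one-premise inferences), so height = 2 + 7 = 9

9


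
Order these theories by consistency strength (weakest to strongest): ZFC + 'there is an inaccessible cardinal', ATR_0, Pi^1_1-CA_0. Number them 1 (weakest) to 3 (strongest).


Ordering by consistency strength:
1. ATR_0
2. Pi^1_1-CA_0
3. ZFC + 'there is an inaccessible cardinal'


ZFC + 'there is an inaccessible cardinal'=3, ATR_0=1, Pi^1_1-CA_0=2


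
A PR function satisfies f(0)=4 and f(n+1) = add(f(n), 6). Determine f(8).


f(0) = 4
f(1) = add(f(0), 6) = add(4, 6) = 10
f(2) = add(f(1), 6) = add(10, 6) = 16
f(3) = add(f(2), 6) = add(16, 6) = 22
f(4) = add(f(3), 6) = add(22, 6) = 28
f(5) = add(f(4), 6) = add(28, 6) = 34
f(6) = add(f(5), 6) = add(34, 6) = 40
f(7) = add(f(6), 6) = add(40, 6) = 46
f(8) = add(f(7), 6) = add(46, 6) = 52


52


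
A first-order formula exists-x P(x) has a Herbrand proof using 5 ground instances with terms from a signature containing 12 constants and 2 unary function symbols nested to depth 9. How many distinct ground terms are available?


Herbrand terms by depth:
Depth 0: 12 constants
Depth 1: 24 new terms (running total: 36)
Depth 2: 48 new terms (running total: 84)
Depth 3: 96 new terms (running total: 180)
Depth 4: 192 new terms (running total: 372)
Depth 5: 384 new terms (running total: 756)
Depth 6: 768 new terms (running total: 1524)
Depth 7: 1536 new terms (running total: 3060)
Depth 8: 3072 new terms (running total: 6132)
Depth 9: 6144 new terms (running total: 12276)
Total distinct ground terms = 12276

12276


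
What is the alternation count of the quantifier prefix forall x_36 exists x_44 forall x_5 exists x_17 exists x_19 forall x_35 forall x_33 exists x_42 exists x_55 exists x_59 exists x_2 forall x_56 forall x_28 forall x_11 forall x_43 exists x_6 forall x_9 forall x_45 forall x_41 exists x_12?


Walk the prefix and count type changes:
  position 1: forall -> exists <-- alternation
  position 2: exists -> forall <-- alternation
  position 3: forall -> exists <-- alternation
  position 4: exists -> exists
  position 5: exists -> forall <-- alternation
  position 6: forall -> forall
  position 7: forall -> exists <-- alternation
  position 8: exists -> exists
  position 9: exists -> exists
  position 10: exists -> exists
  position 11: exists -> forall <-- alternation
  position 12: forall -> forall
  position 13: forall -> forall
  position 14: forall -> forall
  position 15: forall -> exists <-- alternation
  position 16: exists -> forall <-- alternation
  position 17: forall -> forall
  position 18: forall -> forall
  position 19: forall -> exists <-- alternation
Total alternations = 9

9


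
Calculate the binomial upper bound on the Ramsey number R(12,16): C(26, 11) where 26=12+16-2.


R(12,16) <= C(12+16-2, 12-1) = C(26, 11)
C(26, 11) = 26! / (11! * 15!)
= 7726160

7726160


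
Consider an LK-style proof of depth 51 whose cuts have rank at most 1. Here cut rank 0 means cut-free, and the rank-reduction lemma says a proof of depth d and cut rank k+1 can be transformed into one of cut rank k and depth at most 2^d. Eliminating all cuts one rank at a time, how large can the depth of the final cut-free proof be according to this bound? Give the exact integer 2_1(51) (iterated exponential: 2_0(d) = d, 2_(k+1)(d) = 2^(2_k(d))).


Each rank reduction sends depth d to at most 2^d; cut rank r needs r reductions.
2_0(51) = 51
2_1(51) = 2^51 = 2251799813685248
Cut-free depth bound = 2251799813685248

2251799813685248


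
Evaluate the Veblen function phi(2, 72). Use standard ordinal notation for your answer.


phi(2, 72):
phi(2, beta) = zeta_beta (the beta-th zeta number, fixed point of epsilon).
phi(2, 72) = zeta_72

zeta_72


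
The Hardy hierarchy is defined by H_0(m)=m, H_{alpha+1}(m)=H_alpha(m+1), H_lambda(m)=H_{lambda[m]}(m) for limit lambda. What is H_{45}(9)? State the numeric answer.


H_45(9):
For finite ordinals k, H_k(n) = n + k (each successor step adds 1).
H_45(9) = 9 + 45 = 54

54


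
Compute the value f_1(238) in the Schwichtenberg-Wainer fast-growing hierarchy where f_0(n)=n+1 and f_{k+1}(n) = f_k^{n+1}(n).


f_1(238) = f_0^239(238)
f_0 adds 1 each time, applied 239 times.
f_1(238) = 238 + 239 = 477

477


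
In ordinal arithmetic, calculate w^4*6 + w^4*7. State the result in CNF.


Ordinal addition w^4*6 + w^4*7:
Both terms have the same exponent 4.
w^e*c + w^e*d = w^e*(c+d).
Result = w^4*(6+7) = w^4*13

w^4*13


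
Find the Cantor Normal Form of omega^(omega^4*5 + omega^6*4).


omega^(omega^4*5 + omega^6*4):
In ordinal addition a term is absorbed by a following term of strictly larger exponent: 4 < 6, so omega^4*5 + omega^6*4 = omega^6*4.
omega raised to a CNF ordinal is a single CNF term: Result = omega^(omega^6*4)

omega^(omega^6*4)


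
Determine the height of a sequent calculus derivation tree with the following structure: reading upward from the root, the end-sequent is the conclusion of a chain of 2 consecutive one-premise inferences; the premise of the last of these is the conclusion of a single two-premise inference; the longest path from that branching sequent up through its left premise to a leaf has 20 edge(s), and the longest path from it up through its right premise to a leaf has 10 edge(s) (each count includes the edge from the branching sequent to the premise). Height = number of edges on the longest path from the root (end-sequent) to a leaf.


Longest path through the left premise: 20 edges (measured from the branching sequent)
Longest path through the right premise: 10 edges
Height of the subtree rooted at the branching sequent: max(20, 10) = 20
The branching sequent sits 2 edges above the root (the chain of one-premise inferences), so height = 20 + 2 = 22

22


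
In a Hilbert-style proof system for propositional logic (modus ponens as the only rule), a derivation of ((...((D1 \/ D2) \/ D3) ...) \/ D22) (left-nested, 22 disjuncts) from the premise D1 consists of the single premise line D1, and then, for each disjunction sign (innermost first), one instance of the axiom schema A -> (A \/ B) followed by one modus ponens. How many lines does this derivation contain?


Building the left-nested 22-ary disjunction from D1:
- 1 premise line (D1)
- 22 disjuncts means 21 disjunction signs; each needs 1 axiom instance + 1 MP = 2 lines: 2 * 21 = 42
Total = 1 + 42 = 43 lines.

43


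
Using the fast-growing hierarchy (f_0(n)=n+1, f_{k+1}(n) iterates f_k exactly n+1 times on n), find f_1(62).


f_1(62) = f_0^63(62)
f_0 adds 1 each time, applied 63 times.
f_1(62) = 62 + 63 = 125

125


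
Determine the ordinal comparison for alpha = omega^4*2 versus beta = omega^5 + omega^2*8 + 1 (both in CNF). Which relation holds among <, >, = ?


Compare term by term from highest exponent:
alpha = omega^4*2
beta = omega^5 + omega^2*8 + 1
Term 1: alpha has omega^4*2, beta has omega^5*1
Term 2: alpha has omega^0*0, beta has omega^2*8
Term 3: alpha has omega^0*0, beta has omega^0*1
Result: alpha < beta

alpha < beta


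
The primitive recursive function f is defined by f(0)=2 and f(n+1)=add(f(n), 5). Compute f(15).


f(0) = 2
f(1) = add(f(0), 5) = add(2, 5) = 7
f(2) = add(f(1), 5) = add(7, 5) = 12
f(3) = add(f(2), 5) = add(12, 5) = 17
f(4) = add(f(3), 5) = add(17, 5) = 22
f(5) = add(f(4), 5) = add(22, 5) = 27
f(6) = add(f(5), 5) = add(27, 5) = 32
f(7) = add(f(6), 5) = add(32, 5) = 37
f(8) = add(f(7), 5) = add(37, 5) = 42
f(9) = add(f(8), 5) = add(42, 5) = 47
f(10) = add(f(9), 5) = add(47, 5) = 52
f(11) = add(f(10), 5) = add(52, 5) = 57
f(12) = add(f(11), 5) = add(57, 5) = 62
f(13) = add(f(12), 5) = add(62, 5) = 67
f(14) = add(f(13), 5) = add(67, 5) = 72
f(15) = add(f(14), 5) = add(72, 5) = 77


77


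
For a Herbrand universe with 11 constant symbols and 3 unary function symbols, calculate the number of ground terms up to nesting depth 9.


Herbrand terms by depth:
Depth 0: 11 constants
Depth 1: 33 new terms (running total: 44)
Depth 2: 99 new terms (running total: 143)
Depth 3: 297 new terms (running total: 440)
Depth 4: 891 new terms (running total: 1331)
Depth 5: 2673 new terms (running total: 4004)
Depth 6: 8019 new terms (running total: 12023)
Depth 7: 24057 new terms (running total: 36080)
Depth 8: 72171 new terms (running total: 108251)
Depth 9: 216513 new terms (running total: 324764)
Total distinct ground terms = 324764

324764


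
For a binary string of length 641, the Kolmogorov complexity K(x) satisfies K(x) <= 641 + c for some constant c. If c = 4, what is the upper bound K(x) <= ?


K(x) <= |x| + c = 641 + 4 = 645

645


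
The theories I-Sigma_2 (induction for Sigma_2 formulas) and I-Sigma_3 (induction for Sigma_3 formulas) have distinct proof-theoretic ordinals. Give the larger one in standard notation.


Proof-theoretic ordinal of I-Sigma_2 (induction for Sigma_2 formulas): omega^(omega^omega)
Proof-theoretic ordinal of I-Sigma_3 (induction for Sigma_3 formulas): omega^(omega^(omega^omega))
Comparing: omega^(omega^omega) < omega^(omega^(omega^omega)).
The larger ordinal is omega^(omega^(omega^omega)) (from I-Sigma_3 (induction for Sigma_3 formulas)).

omega^(omega^(omega^omega))


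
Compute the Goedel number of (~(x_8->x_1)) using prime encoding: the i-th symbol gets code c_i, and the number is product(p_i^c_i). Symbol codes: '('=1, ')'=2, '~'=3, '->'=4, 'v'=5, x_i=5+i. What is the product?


Formula: (~(x_8->x_1))
Symbol codes: [1, 3, 1, 13, 4, 6, 2, 2]
Primes: [2, 3, 5, 7, 11, 13, 17, 19]
p_1^1 = 2^1 = 2
p_2^3 = 3^3 = 27
p_3^1 = 5^1 = 5
p_4^13 = 7^13 = 96889010407
p_5^4 = 11^4 = 14641
p_6^6 = 13^6 = 4826809
p_7^2 = 17^2 = 289
p_8^2 = 19^2 = 361
Product = 192874220324236185933265957890

192874220324236185933265957890


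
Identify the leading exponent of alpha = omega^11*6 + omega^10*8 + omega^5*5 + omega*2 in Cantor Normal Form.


CNF: omega^11*6 + omega^10*8 + omega^5*5 + omega*2
The leading term is omega^11*6, which has exponent 11.

11


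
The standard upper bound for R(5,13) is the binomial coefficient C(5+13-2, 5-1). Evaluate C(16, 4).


R(5,13) <= C(5+13-2, 5-1) = C(16, 4)
C(16, 4) = 16! / (4! * 12!)
= 1820

1820


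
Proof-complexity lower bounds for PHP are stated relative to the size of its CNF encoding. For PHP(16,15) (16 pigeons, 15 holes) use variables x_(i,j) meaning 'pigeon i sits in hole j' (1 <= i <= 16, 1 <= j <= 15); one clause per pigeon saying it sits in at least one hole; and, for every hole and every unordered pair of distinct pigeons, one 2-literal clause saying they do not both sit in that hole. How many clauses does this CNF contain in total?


PHP(16,15): 16 pigeons, 15 holes, 16*15 = 240 variables.
- pigeon clauses: one per pigeon -> 16 clauses
- hole clauses: 15 holes * C(16,2) = 15 * 120 -> 1800 clauses
Total clauses = 16 + 1800 = 1816

1816


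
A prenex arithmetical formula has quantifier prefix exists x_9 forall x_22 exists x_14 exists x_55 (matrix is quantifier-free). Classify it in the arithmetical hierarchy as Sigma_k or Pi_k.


Leading quantifier is exists, so the class is Sigma.
Number of quantifier blocks = alternations + 1 = 2 + 1 = 3.
Classification: Sigma_3

Sigma_3


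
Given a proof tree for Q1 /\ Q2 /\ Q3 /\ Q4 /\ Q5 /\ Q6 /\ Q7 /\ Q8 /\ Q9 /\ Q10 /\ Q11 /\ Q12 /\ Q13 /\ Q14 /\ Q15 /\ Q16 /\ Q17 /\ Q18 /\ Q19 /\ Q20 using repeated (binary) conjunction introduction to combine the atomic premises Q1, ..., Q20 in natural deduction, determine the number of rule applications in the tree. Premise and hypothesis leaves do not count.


The target conjunction has 20 conjuncts, i.e. 19 binary /\ connectives.
Each conjunction-intro joins two pieces, so 20 atoms require 20-1 = 19 applications.
Total inference nodes = 19

19


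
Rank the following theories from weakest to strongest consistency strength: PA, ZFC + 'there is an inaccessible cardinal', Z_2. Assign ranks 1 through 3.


Ordering by consistency strength:
1. PA
2. Z_2
3. ZFC + 'there is an inaccessible cardinal'


PA=1, ZFC + 'there is an inaccessible cardinal'=3, Z_2=2


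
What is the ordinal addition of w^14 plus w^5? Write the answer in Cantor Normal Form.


Ordinal addition w^14 + w^5:
Leading exponent of alpha (14) > leading exponent of beta (5).
Since alpha's term has higher exponent than beta's leading term,
the sum is simply alpha followed by beta.
Result = w^14 + w^5

w^14 + w^5


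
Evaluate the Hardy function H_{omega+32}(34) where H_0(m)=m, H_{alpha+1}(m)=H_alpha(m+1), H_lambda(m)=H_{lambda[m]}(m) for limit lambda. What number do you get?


H_{omega+32}(34):
Unwind the 32 successor steps: H_{omega+32}(34) = H_omega(34+32) = H_omega(66).
H_omega(m) = H_m(m) = m + m = 2m.
Result = 2 * 66 = 132

132


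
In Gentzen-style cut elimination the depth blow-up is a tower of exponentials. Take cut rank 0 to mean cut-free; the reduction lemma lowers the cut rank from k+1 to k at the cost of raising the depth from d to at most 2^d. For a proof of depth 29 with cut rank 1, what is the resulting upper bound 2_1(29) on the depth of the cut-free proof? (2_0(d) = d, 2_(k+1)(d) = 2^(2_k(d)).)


Each rank reduction sends depth d to at most 2^d; cut rank r needs r reductions.
2_0(29) = 29
2_1(29) = 2^29 = 536870912
Cut-free depth bound = 536870912

536870912


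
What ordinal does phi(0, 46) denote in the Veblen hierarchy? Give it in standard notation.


phi(0, 46):
phi(0, beta) = omega^beta by definition.
phi(0, 46) = omega^46

omega^46


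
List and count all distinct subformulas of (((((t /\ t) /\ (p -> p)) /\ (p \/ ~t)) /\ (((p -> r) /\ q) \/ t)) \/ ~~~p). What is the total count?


Formula: (((((t /\ t) /\ (p -> p)) /\ (p \/ ~t)) /\ (((p -> r) /\ q) \/ t)) \/ ~~~p)
Subformulas found:
  1. r
  2. q
  3. t
  4. p
  5. ~t
  6. ~p
  7. ~~p
  8. ~~~p
  9. (t /\ t)
  10. (p -> r)
  11. (p -> p)
  12. (p \/ ~t)
  13. ((p -> r) /\ q)
  14. (((p -> r) /\ q) \/ t)
  15. ((t /\ t) /\ (p -> p))
  16. (((t /\ t) /\ (p -> p)) /\ (p \/ ~t))
  17. ((((t /\ t) /\ (p -> p)) /\ (p \/ ~t)) /\ (((p -> r) /\ q) \/ t))
  18. (((((t /\ t) /\ (p -> p)) /\ (p \/ ~t)) /\ (((p -> r) /\ q) \/ t)) \/ ~~~p)
Total distinct subformulas = 18

18
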